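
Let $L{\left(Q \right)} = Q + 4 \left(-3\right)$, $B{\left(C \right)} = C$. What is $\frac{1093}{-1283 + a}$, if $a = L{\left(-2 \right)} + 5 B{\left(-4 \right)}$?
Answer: $- \frac{1093}{1317} \approx -0.82992$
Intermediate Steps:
$L{\left(Q \right)} = -12 + Q$ ($L{\left(Q \right)} = Q - 12 = -12 + Q$)
$a = -34$ ($a = \left(-12 - 2\right) + 5 \left(-4\right) = -14 - 20 = -34$)
$\frac{1093}{-1283 + a} = \frac{1093}{-1283 - 34} = \frac{1093}{-1317} = 1093 \left(- \frac{1}{1317}\right) = - \frac{1093}{1317}$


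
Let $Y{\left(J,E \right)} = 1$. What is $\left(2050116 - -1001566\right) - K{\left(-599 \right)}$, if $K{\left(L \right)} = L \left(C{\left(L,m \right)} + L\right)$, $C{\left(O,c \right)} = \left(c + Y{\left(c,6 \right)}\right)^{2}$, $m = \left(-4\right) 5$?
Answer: $2909120$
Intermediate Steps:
$m = -20$
$C{\left(O,c \right)} = \left(1 + c\right)^{2}$ ($C{\left(O,c \right)} = \left(c + 1\right)^{2} = \left(1 + c\right)^{2}$)
$K{\left(L \right)} = L \left(361 + L\right)$ ($K{\left(L \right)} = L \left(\left(1 - 20\right)^{2} + L\right) = L \left(\left(-19\right)^{2} + L\right) = L \left(361 + L\right)$)
$\left(2050116 - -1001566\right) - K{\left(-599 \right)} = \left(2050116 - -1001566\right) - - 599 \left(361 - 599\right) = \left(2050116 + 1001566\right) - \left(-599\right) \left(-238\right) = 3051682 - 142562 = 2909120$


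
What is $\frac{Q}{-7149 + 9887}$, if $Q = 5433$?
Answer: $\frac{5433}{2738} \approx 1.9843$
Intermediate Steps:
$\frac{Q}{-7149 + 9887} = \frac{5433}{-7149 + 9887} = \frac{5433}{2738}$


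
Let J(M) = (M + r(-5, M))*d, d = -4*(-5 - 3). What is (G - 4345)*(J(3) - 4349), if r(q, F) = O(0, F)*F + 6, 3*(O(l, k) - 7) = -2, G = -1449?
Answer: 20006682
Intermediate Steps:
O(l, k) = 19/3 (O(l, k) = 7 + (⅓)*(-2) = 7 - ⅔ = 19/3)
r(q, F) = 6 + 19*F/3 (r(q, F) = 19*F/3 + 6 = 6 + 19*F/3)
d = 32 (d = -4*(-8) = 32)
J(M) = 192 + 704*M/3 (J(M) = (M + (6 + 19*M/3))*32 = (6 + 22*M/3)*32 = 192 + 704*M/3)
(G - 4345)*(J(3) - 4349) = (-1449 - 4345)*((192 + (704/3)*3) - 4349) = -5794*((192 + 704) - 4349) = -5794*(896 - 4349) = -5794*(-3453) = 20006682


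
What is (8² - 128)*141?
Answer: -9024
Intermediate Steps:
(8² - 128)*141 = (64 - 128)*141 = -64*141 = -9024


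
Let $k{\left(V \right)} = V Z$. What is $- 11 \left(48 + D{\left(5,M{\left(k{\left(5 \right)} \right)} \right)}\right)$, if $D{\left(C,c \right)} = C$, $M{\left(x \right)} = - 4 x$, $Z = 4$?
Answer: $-583$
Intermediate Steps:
$k{\left(V \right)} = 4 V$ ($k{\left(V \right)} = V 4 = 4 V$)
$- 11 \left(48 + D{\left(5,M{\left(k{\left(5 \right)} \right)} \right)}\right) = - 11 \left(48 + 5\right) = \left(-11\right) 53 = -583$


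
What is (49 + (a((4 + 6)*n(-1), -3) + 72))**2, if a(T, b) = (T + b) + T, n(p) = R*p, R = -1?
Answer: 19044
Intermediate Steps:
n(p) = -p
a(T, b) = b + 2*T
(49 + (a((4 + 6)*n(-1), -3) + 72))**2 = (49 + ((-3 + 2*((4 + 6)*(-1*(-1)))) + 72))**2 = (49 + ((-3 + 2*(10*1)) + 72))**2 = (49 + ((-3 + 2*10) + 72))**2 = (49 + ((-3 + 20) + 72))**2 = (49 + (17 + 72))**2 = (49 + 89)**2 = 138**2 = 19044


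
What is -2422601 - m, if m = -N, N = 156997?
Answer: -2265604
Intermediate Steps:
m = -156997 (m = -1*156997 = -156997)
-2422601 - m = -2422601 - 1*(-156997) = -2422601 + 156997 = -2265604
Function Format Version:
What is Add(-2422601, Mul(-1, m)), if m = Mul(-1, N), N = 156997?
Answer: -2265604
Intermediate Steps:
m = -156997 (m = Mul(-1, 156997) = -156997)
Add(-2422601, Mul(-1, m)) = Add(-2422601, Mul(-1, -156997)) = Add(-2422601, 156997) = -2265604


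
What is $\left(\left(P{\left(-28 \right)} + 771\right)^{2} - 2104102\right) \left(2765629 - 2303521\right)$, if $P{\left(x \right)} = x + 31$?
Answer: $-695484554808$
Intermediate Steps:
$P{\left(x \right)} = 31 + x$
$\left(\left(P{\left(-28 \right)} + 771\right)^{2} - 2104102\right) \left(2765629 - 2303521\right) = \left(\left(\left(31 - 28\right) + 771\right)^{2} - 2104102\right) \left(2765629 - 2303521\right) = \left(\left(3 + 771\right)^{2} - 2104102\right) 462108 = \left(774^{2} - 2104102\right) 462108 = \left(599076 - 2104102\right) 462108 = \left(-1505026\right) 462108 = -695484554808$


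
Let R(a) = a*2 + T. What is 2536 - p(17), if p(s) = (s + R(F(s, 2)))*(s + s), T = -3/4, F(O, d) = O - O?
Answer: 3967/2 ≈ 1983.5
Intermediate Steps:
F(O, d) = 0
T = -¾ (T = -3*¼ = -¾ ≈ -0.75000)
R(a) = -¾ + 2*a (R(a) = a*2 - ¾ = 2*a - ¾ = -¾ + 2*a)
p(s) = 2*s*(-¾ + s) (p(s) = (s + (-¾ + 2*0))*(s + s) = (s + (-¾ + 0))*(2*s) = (s - ¾)*(2*s) = (-¾ + s)*(2*s) = 2*s*(-¾ + s))
2536 - p(17) = 2536 - 17*(-3 + 4*17)/2 = 2536 - 17*(-3 + 68)/2 = 2536 - 17*65/2 = 2536 - 1*1105/2 = 2536 - 1105/2 = 3967/2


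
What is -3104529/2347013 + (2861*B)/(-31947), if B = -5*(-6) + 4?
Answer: -327483730525/74980024311 ≈ -4.3676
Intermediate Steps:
B = 34 (B = 30 + 4 = 34)
-3104529/2347013 + (2861*B)/(-31947) = -3104529/2347013 + (2861*34)/(-31947) = -3104529*1/2347013 + 97274*(-1/31947) = -3104529/2347013 - 97274/31947 = -327483730525/74980024311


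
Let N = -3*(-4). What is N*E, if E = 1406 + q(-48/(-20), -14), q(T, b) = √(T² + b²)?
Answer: 16872 + 24*√1261/5 ≈ 17042.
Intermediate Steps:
E = 1406 + 2*√1261/5 (E = 1406 + √((-48/(-20))² + (-14)²) = 1406 + √((-48*(-1/20))² + 196) = 1406 + √((12/5)² + 196) = 1406 + √(144/25 + 196) = 1406 + √(5044/25) = 1406 + 2*√1261/5 ≈ 1420.2)
N = 12
N*E = 12*(1406 + 2*√1261/5) = 16872 + 24*√1261/5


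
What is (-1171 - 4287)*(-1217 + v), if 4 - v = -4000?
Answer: -15211446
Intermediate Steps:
v = 4004 (v = 4 - 1*(-4000) = 4 + 4000 = 4004)
(-1171 - 4287)*(-1217 + v) = (-1171 - 4287)*(-1217 + 4004) = -5458*2787 = -15211446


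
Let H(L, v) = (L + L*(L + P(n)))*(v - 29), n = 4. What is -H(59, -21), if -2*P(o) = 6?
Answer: 168150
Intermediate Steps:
P(o) = -3 (P(o) = -1/2*6 = -3)
H(L, v) = (-29 + v)*(L + L*(-3 + L)) (H(L, v) = (L + L*(L - 3))*(v - 29) = (L + L*(-3 + L))*(-29 + v) = (-29 + v)*(L + L*(-3 + L)))
-H(59, -21) = -59*(58 - 29*59 - 2*(-21) + 59*(-21)) = -59*(58 - 1711 + 42 - 1239) = -59*(-2850) = -1*(-168150) = 168150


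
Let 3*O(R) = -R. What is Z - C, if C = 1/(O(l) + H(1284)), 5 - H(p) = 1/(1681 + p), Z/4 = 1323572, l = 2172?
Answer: 11286553755733/2131836 ≈ 5.2943e+6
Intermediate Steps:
Z = 5294288 (Z = 4*1323572 = 5294288)
H(p) = 5 - 1/(1681 + p)
O(R) = -R/3 (O(R) = (-R)/3 = -R/3)
C = -2965/2131836 (C = 1/(-1/3*2172 + (8404 + 5*1284)/(1681 + 1284)) = 1/(-724 + (8404 + 6420)/2965) = 1/(-724 + (1/2965)*14824) = 1/(-724 + 14824/2965) = 1/(-2131836/2965) = -2965/2131836 ≈ -0.0013908)
Z - C = 5294288 - 1*(-2965/2131836) = 5294288 + 2965/2131836 = 11286553755733/2131836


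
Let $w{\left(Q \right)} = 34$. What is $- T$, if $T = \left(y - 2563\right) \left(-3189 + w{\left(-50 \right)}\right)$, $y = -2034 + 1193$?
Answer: $-10739620$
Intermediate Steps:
$y = -841$
$T = 10739620$ ($T = \left(-841 - 2563\right) \left(-3189 + 34\right) = \left(-3404\right) \left(-3155\right) = 10739620$)
$- T = \left(-1\right) 10739620 = -10739620$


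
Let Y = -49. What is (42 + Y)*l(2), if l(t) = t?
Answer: -14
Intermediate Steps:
(42 + Y)*l(2) = (42 - 49)*2 = -7*2 = -14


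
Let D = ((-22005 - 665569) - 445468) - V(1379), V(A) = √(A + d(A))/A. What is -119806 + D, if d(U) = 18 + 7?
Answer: -1252848 - 6*√39/1379 ≈ -1.2528e+6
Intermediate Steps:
d(U) = 25
V(A) = √(25 + A)/A (V(A) = √(A + 25)/A = √(25 + A)/A)
D = -1133042 - 6*√39/1379 (D = ((-22005 - 665569) - 445468) - √(25 + 1379)/1379 = (-687574 - 445468) - √1404/1379 = -1133042 - 6*√39/1379 ≈ -1.1330e+6)
-119806 + D = -119806 + (-1133042 - 6*√39/1379) = -1252848 - 6*√39/1379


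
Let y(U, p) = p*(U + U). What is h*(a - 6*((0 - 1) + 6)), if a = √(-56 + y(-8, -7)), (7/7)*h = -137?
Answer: 4110 - 274*√14 ≈ 3084.8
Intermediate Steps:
h = -137
y(U, p) = 2*U*p (y(U, p) = p*(2*U) = 2*U*p)
a = 2*√14 (a = √(-56 + 2*(-8)*(-7)) = √(-56 + 112) = √56 = 2*√14 ≈ 7.4833)
h*(a - 6*((0 - 1) + 6)) = -137*(2*√14 - 6*((0 - 1) + 6)) = -137*(2*√14 - 6*(-1 + 6)) = -137*(2*√14 - 6*5) = -137*(2*√14 - 30) = -137*(-30 + 2*√14) = 4110 - 274*√14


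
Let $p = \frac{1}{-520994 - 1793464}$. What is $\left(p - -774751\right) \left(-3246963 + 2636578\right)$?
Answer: $- \frac{1094498831004003445}{2314458} \approx -4.729 \cdot 10^{11}$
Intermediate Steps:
$p = - \frac{1}{2314458}$ ($p = \frac{1}{-2314458} = - \frac{1}{2314458} \approx -4.3207 \cdot 10^{-7}$)
$\left(p - -774751\right) \left(-3246963 + 2636578\right) = \left(- \frac{1}{2314458} - -774751\right) \left(-3246963 + 2636578\right) = \left(- \frac{1}{2314458} + \left(-951591 + 1726342\right)\right) \left(-610385\right) = \left(- \frac{1}{2314458} + 774751\right) \left(-610385\right) = \frac{1793128649957}{2314458} \left(-610385\right) = - \frac{1094498831004003445}{2314458}$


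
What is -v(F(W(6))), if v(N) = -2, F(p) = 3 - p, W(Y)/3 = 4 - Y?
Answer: 2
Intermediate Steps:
W(Y) = 12 - 3*Y (W(Y) = 3*(4 - Y) = 12 - 3*Y)
-v(F(W(6))) = -1*(-2) = 2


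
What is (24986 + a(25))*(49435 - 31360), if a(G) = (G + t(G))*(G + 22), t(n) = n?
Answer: 494098200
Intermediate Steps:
a(G) = 2*G*(22 + G) (a(G) = (G + G)*(G + 22) = (2*G)*(22 + G) = 2*G*(22 + G))
(24986 + a(25))*(49435 - 31360) = (24986 + 2*25*(22 + 25))*(49435 - 31360) = (24986 + 2*25*47)*18075 = (24986 + 2350)*18075 = 27336*18075 = 494098200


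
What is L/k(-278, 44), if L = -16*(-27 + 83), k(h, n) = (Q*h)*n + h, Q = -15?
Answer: -448/91601 ≈ -0.0048908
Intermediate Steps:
k(h, n) = h - 15*h*n (k(h, n) = (-15*h)*n + h = -15*h*n + h = h - 15*h*n)
L = -896 (L = -16*56 = -896)
L/k(-278, 44) = -896*(-1/(278*(1 - 15*44))) = -896*(-1/(278*(1 - 660))) = -896/((-278*(-659))) = -896/183202 = -896*1/183202 = -448/91601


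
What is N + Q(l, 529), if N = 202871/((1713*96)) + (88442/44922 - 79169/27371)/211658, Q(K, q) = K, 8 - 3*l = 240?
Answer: -271403016459244453297/3566414248252716384 ≈ -76.100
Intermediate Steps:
l = -232/3 (l = 8/3 - ⅓*240 = 8/3 - 80 = -232/3 ≈ -77.333)
N = 4399685405632280399/3566414248252716384 (N = 202871/164448 + (88442*(1/44922) - 79169*1/27371)*(1/211658) = 202871*(1/164448) + (44221/22461 - 79169/27371)*(1/211658) = 202871/164448 - 567841918/614780031*1/211658 = 202871/164448 - 283920959/65061555900699 = 4399685405632280399/3566414248252716384 ≈ 1.2336)
N + Q(l, 529) = 4399685405632280399/3566414248252716384 - 232/3 = -271403016459244453297/3566414248252716384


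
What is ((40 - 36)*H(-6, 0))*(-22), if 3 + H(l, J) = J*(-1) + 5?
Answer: -176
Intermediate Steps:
H(l, J) = 2 - J (H(l, J) = -3 + (J*(-1) + 5) = -3 + (-J + 5) = -3 + (5 - J) = 2 - J)
((40 - 36)*H(-6, 0))*(-22) = ((40 - 36)*(2 - 1*0))*(-22) = (4*(2 + 0))*(-22) = (4*2)*(-22) = 8*(-22) = -176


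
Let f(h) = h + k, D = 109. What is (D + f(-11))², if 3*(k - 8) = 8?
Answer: 106276/9 ≈ 11808.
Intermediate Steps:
k = 32/3 (k = 8 + (⅓)*8 = 8 + 8/3 = 32/3 ≈ 10.667)
f(h) = 32/3 + h (f(h) = h + 32/3 = 32/3 + h)
(D + f(-11))² = (109 + (32/3 - 11))² = (109 - ⅓)² = (326/3)² = 106276/9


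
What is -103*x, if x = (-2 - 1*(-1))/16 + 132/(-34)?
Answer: 110519/272 ≈ 406.32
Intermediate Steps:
x = -1073/272 (x = (-2 + 1)*(1/16) + 132*(-1/34) = -1*1/16 - 66/17 = -1/16 - 66/17 = -1073/272 ≈ -3.9449)
-103*x = -103*(-1073/272) = 110519/272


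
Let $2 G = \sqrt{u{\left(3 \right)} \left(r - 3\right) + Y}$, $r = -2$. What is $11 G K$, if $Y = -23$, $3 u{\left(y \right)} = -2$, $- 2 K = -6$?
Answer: $\frac{11 i \sqrt{177}}{2} \approx 73.173 i$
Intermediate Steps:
$K = 3$ ($K = \left(- \frac{1}{2}\right) \left(-6\right) = 3$)
$u{\left(y \right)} = - \frac{2}{3}$ ($u{\left(y \right)} = \frac{1}{3} \left(-2\right) = - \frac{2}{3}$)
$G = \frac{i \sqrt{177}}{6}$ ($G = \frac{\sqrt{- \frac{2 \left(-2 - 3\right)}{3} - 23}}{2} = \frac{\sqrt{\left(- \frac{2}{3}\right) \left(-5\right) - 23}}{2} = \frac{\sqrt{\frac{10}{3} - 23}}{2} = \frac{\sqrt{- \frac{59}{3}}}{2} = \frac{\frac{1}{3} i \sqrt{177}}{2} = \frac{i \sqrt{177}}{6} \approx 2.2174 i$)
$11 G K = 11 \frac{i \sqrt{177}}{6} \cdot 3 = \frac{11 i \sqrt{177}}{6} \cdot 3 = \frac{11 i \sqrt{177}}{2}$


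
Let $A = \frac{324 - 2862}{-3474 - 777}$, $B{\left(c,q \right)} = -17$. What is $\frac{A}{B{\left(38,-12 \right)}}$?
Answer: $- \frac{846}{24089} \approx -0.03512$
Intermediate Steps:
$A = \frac{846}{1417}$ ($A = - \frac{2538}{-4251} = \left(-2538\right) \left(- \frac{1}{4251}\right) = \frac{846}{1417} \approx 0.59704$)
$\frac{A}{B{\left(38,-12 \right)}} = \frac{846}{1417 \left(-17\right)} = \frac{846}{1417} \left(- \frac{1}{17}\right) = - \frac{846}{24089}$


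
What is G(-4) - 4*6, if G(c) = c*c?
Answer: -8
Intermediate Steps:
G(c) = c**2
G(-4) - 4*6 = (-4)**2 - 4*6 = 16 - 24 = -8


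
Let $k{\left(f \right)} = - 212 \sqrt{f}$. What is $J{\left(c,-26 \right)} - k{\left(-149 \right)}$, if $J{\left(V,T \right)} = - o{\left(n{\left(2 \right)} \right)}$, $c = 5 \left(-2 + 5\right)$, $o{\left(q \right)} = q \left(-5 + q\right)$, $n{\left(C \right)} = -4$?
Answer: $-36 + 212 i \sqrt{149} \approx -36.0 + 2587.8 i$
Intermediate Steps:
$c = 15$ ($c = 5 \cdot 3 = 15$)
$J{\left(V,T \right)} = -36$ ($J{\left(V,T \right)} = - \left(-4\right) \left(-5 - 4\right) = - \left(-4\right) \left(-9\right) = \left(-1\right) 36 = -36$)
$J{\left(c,-26 \right)} - k{\left(-149 \right)} = -36 - - 212 \sqrt{-149} = -36 - - 212 i \sqrt{149} = -36 + 212 i \sqrt{149}$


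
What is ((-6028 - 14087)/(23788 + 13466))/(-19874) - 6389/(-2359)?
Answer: 32179412107/11881432412 ≈ 2.7084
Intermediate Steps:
((-6028 - 14087)/(23788 + 13466))/(-19874) - 6389/(-2359) = -20115/37254*(-1/19874) - 6389*(-1/2359) = -20115*1/37254*(-1/19874) + 6389/2359 = -6705/12418*(-1/19874) + 6389/2359 = 6705/246795332 + 6389/2359 = 32179412107/11881432412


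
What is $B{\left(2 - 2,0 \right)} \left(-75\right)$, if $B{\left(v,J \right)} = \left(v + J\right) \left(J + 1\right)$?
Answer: $0$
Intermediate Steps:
$B{\left(v,J \right)} = \left(1 + J\right) \left(J + v\right)$ ($B{\left(v,J \right)} = \left(J + v\right) \left(1 + J\right) = \left(1 + J\right) \left(J + v\right)$)
$B{\left(2 - 2,0 \right)} \left(-75\right) = \left(0 + \left(2 - 2\right) + 0^{2} + 0 \left(2 - 2\right)\right) \left(-75\right) = \left(0 + \left(2 - 2\right) + 0 + 0 \left(2 - 2\right)\right) \left(-75\right) = \left(0 + 0 + 0 + 0 \cdot 0\right) \left(-75\right) = \left(0 + 0 + 0 + 0\right) \left(-75\right) = 0 \left(-75\right) = 0$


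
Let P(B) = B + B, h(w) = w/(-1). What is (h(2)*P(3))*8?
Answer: -96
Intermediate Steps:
h(w) = -w (h(w) = w*(-1) = -w)
P(B) = 2*B
(h(2)*P(3))*8 = ((-1*2)*(2*3))*8 = -2*6*8 = -12*8 = -96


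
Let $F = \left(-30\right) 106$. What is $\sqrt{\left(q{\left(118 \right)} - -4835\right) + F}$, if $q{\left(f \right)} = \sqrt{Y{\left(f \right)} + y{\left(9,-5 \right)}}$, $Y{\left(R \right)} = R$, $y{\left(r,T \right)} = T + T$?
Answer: $\sqrt{1655 + 6 \sqrt{3}} \approx 40.809$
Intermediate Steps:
$y{\left(r,T \right)} = 2 T$
$q{\left(f \right)} = \sqrt{-10 + f}$ ($q{\left(f \right)} = \sqrt{f + 2 \left(-5\right)} = \sqrt{f - 10} = \sqrt{-10 + f}$)
$F = -3180$
$\sqrt{\left(q{\left(118 \right)} - -4835\right) + F} = \sqrt{\left(\sqrt{-10 + 118} - -4835\right) - 3180} = \sqrt{\left(\sqrt{108} + 4835\right) - 3180} = \sqrt{\left(6 \sqrt{3} + 4835\right) - 3180} = \sqrt{\left(4835 + 6 \sqrt{3}\right) - 3180} = \sqrt{1655 + 6 \sqrt{3}}$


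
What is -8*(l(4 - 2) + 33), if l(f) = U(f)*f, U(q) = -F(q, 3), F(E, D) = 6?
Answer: -168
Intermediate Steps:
U(q) = -6 (U(q) = -1*6 = -6)
l(f) = -6*f
-8*(l(4 - 2) + 33) = -8*(-6*(4 - 2) + 33) = -8*(-6*2 + 33) = -8*(-12 + 33) = -8*21 = -168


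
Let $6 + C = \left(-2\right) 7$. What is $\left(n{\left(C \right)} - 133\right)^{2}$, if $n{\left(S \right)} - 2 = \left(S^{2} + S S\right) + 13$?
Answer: $465124$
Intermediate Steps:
$C = -20$ ($C = -6 - 14 = -20$)
$n{\left(S \right)} = 15 + 2 S^{2}$ ($n{\left(S \right)} = 2 + \left(\left(S^{2} + S S\right) + 13\right) = 2 + \left(\left(S^{2} + S^{2}\right) + 13\right) = 2 + \left(2 S^{2} + 13\right) = 2 + \left(13 + 2 S^{2}\right) = 15 + 2 S^{2}$)
$\left(n{\left(C \right)} - 133\right)^{2} = \left(\left(15 + 2 \left(-20\right)^{2}\right) - 133\right)^{2} = \left(\left(15 + 2 \cdot 400\right) - 133\right)^{2} = \left(\left(15 + 800\right) - 133\right)^{2} = \left(815 - 133\right)^{2} = 682^{2} = 465124$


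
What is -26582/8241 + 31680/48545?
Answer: -205869662/80011869 ≈ -2.5730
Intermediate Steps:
-26582/8241 + 31680/48545 = -26582*1/8241 + 31680*(1/48545) = -26582/8241 + 6336/9709 = -205869662/80011869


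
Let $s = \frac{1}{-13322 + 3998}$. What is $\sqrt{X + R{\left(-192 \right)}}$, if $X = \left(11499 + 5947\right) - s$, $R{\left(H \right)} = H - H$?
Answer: $\frac{\sqrt{42130624795}}{1554} \approx 132.08$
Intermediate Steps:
$R{\left(H \right)} = 0$
$s = - \frac{1}{9324}$ ($s = \frac{1}{-9324} = - \frac{1}{9324} \approx -0.00010725$)
$X = \frac{162666505}{9324}$ ($X = \left(11499 + 5947\right) - - \frac{1}{9324} = 17446 + \frac{1}{9324} = \frac{162666505}{9324} \approx 17446.0$)
$\sqrt{X + R{\left(-192 \right)}} = \sqrt{\frac{162666505}{9324} + 0} = \sqrt{\frac{162666505}{9324}} = \frac{\sqrt{42130624795}}{1554}$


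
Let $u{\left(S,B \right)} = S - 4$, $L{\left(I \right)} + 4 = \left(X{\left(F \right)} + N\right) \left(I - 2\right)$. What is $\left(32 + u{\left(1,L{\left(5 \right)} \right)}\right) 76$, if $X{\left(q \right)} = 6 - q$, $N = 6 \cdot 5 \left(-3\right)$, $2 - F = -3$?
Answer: $2204$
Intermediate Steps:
$F = 5$ ($F = 2 - -3 = 2 + 3 = 5$)
$N = -90$ ($N = 30 \left(-3\right) = -90$)
$L{\left(I \right)} = 174 - 89 I$ ($L{\left(I \right)} = -4 + \left(\left(6 - 5\right) - 90\right) \left(I - 2\right) = -4 + \left(\left(6 - 5\right) - 90\right) \left(-2 + I\right) = -4 + \left(1 - 90\right) \left(-2 + I\right) = -4 - 89 \left(-2 + I\right) = -4 - \left(-178 + 89 I\right) = 174 - 89 I$)
$u{\left(S,B \right)} = -4 + S$ ($u{\left(S,B \right)} = S - 4 = -4 + S$)
$\left(32 + u{\left(1,L{\left(5 \right)} \right)}\right) 76 = \left(32 + \left(-4 + 1\right)\right) 76 = \left(32 - 3\right) 76 = 29 \cdot 76 = 2204$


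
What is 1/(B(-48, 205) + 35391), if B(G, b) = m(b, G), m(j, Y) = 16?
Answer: 1/35407 ≈ 2.8243e-5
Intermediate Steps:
B(G, b) = 16
1/(B(-48, 205) + 35391) = 1/(16 + 35391) = 1/35407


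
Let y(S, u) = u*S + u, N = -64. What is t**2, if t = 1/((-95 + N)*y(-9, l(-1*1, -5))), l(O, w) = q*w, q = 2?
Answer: 1/161798400 ≈ 6.1805e-9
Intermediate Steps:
l(O, w) = 2*w
y(S, u) = u + S*u (y(S, u) = S*u + u = u + S*u)
t = -1/12720 (t = 1/((-95 - 64)*(((2*(-5))*(1 - 9)))) = 1/((-159)*((-10*(-8)))) = -1/159/80 = -1/159*1/80 = -1/12720 ≈ -7.8616e-5)
t**2 = (-1/12720)**2 = 1/161798400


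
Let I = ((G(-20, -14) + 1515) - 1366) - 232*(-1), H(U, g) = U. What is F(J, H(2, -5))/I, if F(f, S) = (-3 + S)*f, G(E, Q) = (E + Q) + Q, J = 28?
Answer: -28/333 ≈ -0.084084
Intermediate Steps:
G(E, Q) = E + 2*Q
F(f, S) = f*(-3 + S)
I = 333 (I = (((-20 + 2*(-14)) + 1515) - 1366) - 232*(-1) = (((-20 - 28) + 1515) - 1366) + 232 = ((-48 + 1515) - 1366) + 232 = (1467 - 1366) + 232 = 101 + 232 = 333)
F(J, H(2, -5))/I = (28*(-3 + 2))/333 = (28*(-1))*(1/333) = -28*1/333 = -28/333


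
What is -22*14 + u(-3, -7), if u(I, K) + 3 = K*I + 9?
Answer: -281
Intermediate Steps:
u(I, K) = 6 + I*K (u(I, K) = -3 + (K*I + 9) = -3 + (I*K + 9) = -3 + (9 + I*K) = 6 + I*K)
-22*14 + u(-3, -7) = -22*14 + (6 - 3*(-7)) = -308 + (6 + 21) = -308 + 27 = -281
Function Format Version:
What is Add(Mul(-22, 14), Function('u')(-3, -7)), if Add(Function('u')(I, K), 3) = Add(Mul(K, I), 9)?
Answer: -281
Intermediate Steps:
Function('u')(I, K) = Add(6, Mul(I, K)) (Function('u')(I, K) = Add(-3, Add(Mul(K, I), 9)) = Add(-3, Add(Mul(I, K), 9)) = Add(-3, Add(9, Mul(I, K))) = Add(6, Mul(I, K)))
Add(Mul(-22, 14), Function('u')(-3, -7)) = Add(Mul(-22, 14), Add(6, Mul(-3, -7))) = Add(-308, Add(6, 21)) = Add(-308, 27) = -281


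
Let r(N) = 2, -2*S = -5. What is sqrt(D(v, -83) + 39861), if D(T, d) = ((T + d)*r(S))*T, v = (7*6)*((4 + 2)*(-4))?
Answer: 3*sqrt(248813) ≈ 1496.4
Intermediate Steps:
S = 5/2 (S = -1/2*(-5) = 5/2 ≈ 2.5000)
v = -1008 (v = 42*(6*(-4)) = 42*(-24) = -1008)
D(T, d) = T*(2*T + 2*d) (D(T, d) = ((T + d)*2)*T = (2*T + 2*d)*T = T*(2*T + 2*d))
sqrt(D(v, -83) + 39861) = sqrt(2*(-1008)*(-1008 - 83) + 39861) = sqrt(2*(-1008)*(-1091) + 39861) = sqrt(2199456 + 39861) = sqrt(2239317) = 3*sqrt(248813)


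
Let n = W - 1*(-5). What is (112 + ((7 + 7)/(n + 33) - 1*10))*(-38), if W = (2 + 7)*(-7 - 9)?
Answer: -205162/53 ≈ -3871.0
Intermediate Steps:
W = -144 (W = 9*(-16) = -144)
n = -139 (n = -144 - 1*(-5) = -144 + 5 = -139)
(112 + ((7 + 7)/(n + 33) - 1*10))*(-38) = (112 + ((7 + 7)/(-139 + 33) - 1*10))*(-38) = (112 + (14/(-106) - 10))*(-38) = (112 + (14*(-1/106) - 10))*(-38) = (112 + (-7/53 - 10))*(-38) = (112 - 537/53)*(-38) = (5399/53)*(-38) = -205162/53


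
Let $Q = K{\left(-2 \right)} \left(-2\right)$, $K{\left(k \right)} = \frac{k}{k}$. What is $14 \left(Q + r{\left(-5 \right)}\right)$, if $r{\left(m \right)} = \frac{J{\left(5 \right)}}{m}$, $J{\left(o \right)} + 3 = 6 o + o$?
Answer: $- \frac{588}{5} \approx -117.6$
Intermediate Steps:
$J{\left(o \right)} = -3 + 7 o$ ($J{\left(o \right)} = -3 + \left(6 o + o\right) = -3 + 7 o$)
$K{\left(k \right)} = 1$
$r{\left(m \right)} = \frac{32}{m}$ ($r{\left(m \right)} = \frac{-3 + 7 \cdot 5}{m} = \frac{-3 + 35}{m} = \frac{32}{m}$)
$Q = -2$ ($Q = 1 \left(-2\right) = -2$)
$14 \left(Q + r{\left(-5 \right)}\right) = 14 \left(-2 + \frac{32}{-5}\right) = 14 \left(-2 + 32 \left(- \frac{1}{5}\right)\right) = 14 \left(-2 - \frac{32}{5}\right) = 14 \left(- \frac{42}{5}\right) = - \frac{588}{5}$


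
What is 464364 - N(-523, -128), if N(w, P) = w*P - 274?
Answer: 397694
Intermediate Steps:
N(w, P) = -274 + P*w (N(w, P) = P*w - 274 = -274 + P*w)
464364 - N(-523, -128) = 464364 - (-274 - 128*(-523)) = 464364 - (-274 + 66944) = 464364 - 1*66670 = 464364 - 66670 = 397694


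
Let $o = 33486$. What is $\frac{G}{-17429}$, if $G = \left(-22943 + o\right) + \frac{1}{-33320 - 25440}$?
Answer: $- \frac{619506679}{1024128040} \approx -0.60491$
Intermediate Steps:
$G = \frac{619506679}{58760}$ ($G = \left(-22943 + 33486\right) + \frac{1}{-33320 - 25440} = 10543 + \frac{1}{-58760} = 10543 - \frac{1}{58760} = \frac{619506679}{58760} \approx 10543.0$)
$\frac{G}{-17429} = \frac{619506679}{58760 \left(-17429\right)} = \frac{619506679}{58760} \left(- \frac{1}{17429}\right) = - \frac{619506679}{1024128040}$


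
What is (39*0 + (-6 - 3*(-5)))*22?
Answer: 198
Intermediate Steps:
(39*0 + (-6 - 3*(-5)))*22 = (0 + (-6 + 15))*22 = (0 + 9)*22 = 9*22 = 198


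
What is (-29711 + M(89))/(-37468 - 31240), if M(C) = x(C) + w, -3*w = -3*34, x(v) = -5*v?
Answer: 15061/34354 ≈ 0.43841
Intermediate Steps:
w = 34 (w = -(-1)*34 = -1/3*(-102) = 34)
M(C) = 34 - 5*C (M(C) = -5*C + 34 = 34 - 5*C)
(-29711 + M(89))/(-37468 - 31240) = (-29711 + (34 - 5*89))/(-37468 - 31240) = (-29711 + (34 - 445))/(-68708) = (-29711 - 411)*(-1/68708) = -30122*(-1/68708) = 15061/34354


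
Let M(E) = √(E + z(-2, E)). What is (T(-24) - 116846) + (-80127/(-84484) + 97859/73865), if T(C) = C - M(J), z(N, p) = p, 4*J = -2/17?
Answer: -729302607733589/6240410660 - I*√17/17 ≈ -1.1687e+5 - 0.24254*I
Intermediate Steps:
J = -1/34 (J = (-2/17)/4 = (-2*1/17)/4 = (¼)*(-2/17) = -1/34 ≈ -0.029412)
M(E) = √2*√E (M(E) = √(E + E) = √(2*E) = √2*√E)
T(C) = C - I*√17/17 (T(C) = C - √2*√(-1/34) = C - √2*I*√34/34 = C - I*√17/17)
(T(-24) - 116846) + (-80127/(-84484) + 97859/73865) = ((-24 - I*√17/17) - 116846) + (-80127/(-84484) + 97859/73865) = (-116870 - I*√17/17) + (-80127*(-1/84484) + 97859*(1/73865)) = (-116870 - I*√17/17) + (80127/84484 + 97859/73865) = (-116870 - I*√17/17) + 14186100611/6240410660 = -729302607733589/6240410660 - I*√17/17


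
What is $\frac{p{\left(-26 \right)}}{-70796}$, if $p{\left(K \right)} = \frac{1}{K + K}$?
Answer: $\frac{1}{3681392} \approx 2.7164 \cdot 10^{-7}$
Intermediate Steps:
$p{\left(K \right)} = \frac{1}{2 K}$
$\frac{p{\left(-26 \right)}}{-70796} = \frac{\frac{1}{2} \frac{1}{-26}}{-70796} = \frac{1}{2} \left(- \frac{1}{26}\right) \left(- \frac{1}{70796}\right) = \left(- \frac{1}{52}\right) \left(- \frac{1}{70796}\right) = \frac{1}{3681392}$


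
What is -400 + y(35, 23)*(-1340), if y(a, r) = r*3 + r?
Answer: -123680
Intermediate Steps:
y(a, r) = 4*r (y(a, r) = 3*r + r = 4*r)
-400 + y(35, 23)*(-1340) = -400 + (4*23)*(-1340) = -400 + 92*(-1340) = -400 - 123280 = -123680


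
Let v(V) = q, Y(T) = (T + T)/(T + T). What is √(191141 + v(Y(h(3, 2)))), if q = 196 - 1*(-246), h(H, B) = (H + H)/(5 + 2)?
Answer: 3*√21287 ≈ 437.70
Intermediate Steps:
h(H, B) = 2*H/7 (h(H, B) = (2*H)/7 = (2*H)*(⅐) = 2*H/7)
q = 442 (q = 196 + 246 = 442)
Y(T) = 1 (Y(T) = (2*T)/((2*T)) = (2*T)*(1/(2*T)) = 1)
v(V) = 442
√(191141 + v(Y(h(3, 2)))) = √(191141 + 442) = √191583 = 3*√21287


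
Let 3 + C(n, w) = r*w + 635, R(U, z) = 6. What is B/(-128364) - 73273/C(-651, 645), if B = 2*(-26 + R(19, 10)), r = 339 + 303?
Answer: -2347256623/13308843702 ≈ -0.17637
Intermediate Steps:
r = 642
C(n, w) = 632 + 642*w (C(n, w) = -3 + (642*w + 635) = -3 + (635 + 642*w) = 632 + 642*w)
B = -40 (B = 2*(-26 + 6) = 2*(-20) = -40)
B/(-128364) - 73273/C(-651, 645) = -40/(-128364) - 73273/(632 + 642*645) = -40*(-1/128364) - 73273/(632 + 414090) = 10/32091 - 73273/414722 = -2347256623/13308843702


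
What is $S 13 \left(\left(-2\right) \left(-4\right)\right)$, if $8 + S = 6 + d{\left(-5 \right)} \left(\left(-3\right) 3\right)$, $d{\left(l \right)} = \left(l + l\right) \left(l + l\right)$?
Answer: $-93808$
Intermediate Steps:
$d{\left(l \right)} = 4 l^{2}$ ($d{\left(l \right)} = 2 l 2 l = 4 l^{2}$)
$S = -902$ ($S = -8 + \left(6 + 4 \left(-5\right)^{2} \left(\left(-3\right) 3\right)\right) = -8 + \left(6 + 4 \cdot 25 \left(-9\right)\right) = -8 + \left(6 + 100 \left(-9\right)\right) = -8 + \left(6 - 900\right) = -8 - 894 = -902$)
$S 13 \left(\left(-2\right) \left(-4\right)\right) = \left(-902\right) 13 \left(\left(-2\right) \left(-4\right)\right) = \left(-11726\right) 8 = -93808$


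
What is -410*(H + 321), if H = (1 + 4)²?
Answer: -141860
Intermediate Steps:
H = 25 (H = 5² = 25)
-410*(H + 321) = -410*(25 + 321) = -410*346 = -141860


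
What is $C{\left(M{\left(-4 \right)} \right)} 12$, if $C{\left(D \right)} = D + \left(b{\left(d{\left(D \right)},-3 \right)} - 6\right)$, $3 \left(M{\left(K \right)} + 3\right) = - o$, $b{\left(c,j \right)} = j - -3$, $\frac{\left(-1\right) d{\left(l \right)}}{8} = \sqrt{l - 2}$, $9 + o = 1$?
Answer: $-76$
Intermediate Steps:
$o = -8$ ($o = -9 + 1 = -8$)
$d{\left(l \right)} = - 8 \sqrt{-2 + l}$ ($d{\left(l \right)} = - 8 \sqrt{l - 2} = - 8 \sqrt{-2 + l}$)
$b{\left(c,j \right)} = 3 + j$ ($b{\left(c,j \right)} = j + 3 = 3 + j$)
$M{\left(K \right)} = - \frac{1}{3}$ ($M{\left(K \right)} = -3 + \frac{\left(-1\right) \left(-8\right)}{3} = -3 + \frac{1}{3} \cdot 8 = -3 + \frac{8}{3} = - \frac{1}{3}$)
$C{\left(D \right)} = -6 + D$ ($C{\left(D \right)} = D + \left(\left(3 - 3\right) - 6\right) = D + \left(0 - 6\right) = D - 6 = -6 + D$)
$C{\left(M{\left(-4 \right)} \right)} 12 = \left(-6 - \frac{1}{3}\right) 12 = \left(- \frac{19}{3}\right) 12 = -76$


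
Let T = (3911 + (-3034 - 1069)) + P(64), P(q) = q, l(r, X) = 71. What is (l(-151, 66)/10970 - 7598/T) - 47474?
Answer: -16644433173/351040 ≈ -47415.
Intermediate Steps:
T = -128 (T = (3911 + (-3034 - 1069)) + 64 = (3911 - 4103) + 64 = -192 + 64 = -128)
(l(-151, 66)/10970 - 7598/T) - 47474 = (71/10970 - 7598/(-128)) - 47474 = (71*(1/10970) - 7598*(-1/128)) - 47474 = (71/10970 + 3799/64) - 47474 = 20839787/351040 - 47474 = -16644433173/351040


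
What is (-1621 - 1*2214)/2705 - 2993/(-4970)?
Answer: -2192777/2688770 ≈ -0.81553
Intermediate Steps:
(-1621 - 1*2214)/2705 - 2993/(-4970) = (-1621 - 2214)*(1/2705) - 2993*(-1/4970) = -3835*1/2705 + 2993/4970 = -767/541 + 2993/4970 = -2192777/2688770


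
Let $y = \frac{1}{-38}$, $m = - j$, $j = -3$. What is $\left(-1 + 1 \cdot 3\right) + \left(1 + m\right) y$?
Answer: $\frac{36}{19} \approx 1.8947$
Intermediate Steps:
$m = 3$ ($m = \left(-1\right) \left(-3\right) = 3$)
$y = - \frac{1}{38} \approx -0.026316$
$\left(-1 + 1 \cdot 3\right) + \left(1 + m\right) y = \left(-1 + 1 \cdot 3\right) + \left(1 + 3\right) \left(- \frac{1}{38}\right) = \left(-1 + 3\right) + 4 \left(- \frac{1}{38}\right) = 2 - \frac{2}{19} = \frac{36}{19}$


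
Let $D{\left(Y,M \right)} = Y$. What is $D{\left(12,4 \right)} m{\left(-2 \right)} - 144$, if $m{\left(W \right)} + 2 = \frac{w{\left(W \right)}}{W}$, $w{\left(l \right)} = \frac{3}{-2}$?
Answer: $-159$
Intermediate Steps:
$w{\left(l \right)} = - \frac{3}{2}$ ($w{\left(l \right)} = 3 \left(- \frac{1}{2}\right) = - \frac{3}{2}$)
$m{\left(W \right)} = -2 - \frac{3}{2 W}$
$D{\left(12,4 \right)} m{\left(-2 \right)} - 144 = 12 \left(-2 - \frac{3}{2 \left(-2\right)}\right) - 144 = 12 \left(-2 - - \frac{3}{4}\right) - 144 = 12 \left(-2 + \frac{3}{4}\right) - 144 = 12 \left(- \frac{5}{4}\right) - 144 = -15 - 144 = -159$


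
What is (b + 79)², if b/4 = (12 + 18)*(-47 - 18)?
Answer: 59613841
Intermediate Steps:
b = -7800 (b = 4*((12 + 18)*(-47 - 18)) = 4*(30*(-65)) = 4*(-1950) = -7800)
(b + 79)² = (-7800 + 79)² = (-7721)² = 59613841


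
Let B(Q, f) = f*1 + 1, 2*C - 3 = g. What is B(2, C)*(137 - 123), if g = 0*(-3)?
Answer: 35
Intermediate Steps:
g = 0
C = 3/2 (C = 3/2 + (½)*0 = 3/2 + 0 = 3/2 ≈ 1.5000)
B(Q, f) = 1 + f (B(Q, f) = f + 1 = 1 + f)
B(2, C)*(137 - 123) = (1 + 3/2)*(137 - 123) = (5/2)*14 = 35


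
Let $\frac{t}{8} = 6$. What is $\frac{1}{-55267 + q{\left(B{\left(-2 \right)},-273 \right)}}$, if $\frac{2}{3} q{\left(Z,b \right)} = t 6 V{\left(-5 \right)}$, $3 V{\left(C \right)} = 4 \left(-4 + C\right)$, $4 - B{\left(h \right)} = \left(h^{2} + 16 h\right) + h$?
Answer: $- \frac{1}{60451} \approx -1.6542 \cdot 10^{-5}$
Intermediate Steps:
$B{\left(h \right)} = 4 - h^{2} - 17 h$ ($B{\left(h \right)} = 4 - \left(\left(h^{2} + 16 h\right) + h\right) = 4 - \left(h^{2} + 17 h\right) = 4 - h^{2} - 17 h$)
$t = 48$ ($t = 8 \cdot 6 = 48$)
$V{\left(C \right)} = - \frac{16}{3} + \frac{4 C}{3}$ ($V{\left(C \right)} = \frac{4 \left(-4 + C\right)}{3} = \frac{-16 + 4 C}{3} = - \frac{16}{3} + \frac{4 C}{3}$)
$q{\left(Z,b \right)} = -5184$ ($q{\left(Z,b \right)} = \frac{3 \cdot 48 \cdot 6 \left(- \frac{16}{3} + \frac{4}{3} \left(-5\right)\right)}{2} = \frac{3 \cdot 288 \left(- \frac{16}{3} - \frac{20}{3}\right)}{2} = \frac{3 \cdot 288 \left(-12\right)}{2} = \frac{3}{2} \left(-3456\right) = -5184$)
$\frac{1}{-55267 + q{\left(B{\left(-2 \right)},-273 \right)}} = \frac{1}{-55267 - 5184} = \frac{1}{-60451} = - \frac{1}{60451}$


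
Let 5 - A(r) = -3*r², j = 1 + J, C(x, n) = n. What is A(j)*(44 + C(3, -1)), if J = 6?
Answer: 6536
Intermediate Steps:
j = 7 (j = 1 + 6 = 7)
A(r) = 5 + 3*r² (A(r) = 5 - (-3)*r² = 5 + 3*r²)
A(j)*(44 + C(3, -1)) = (5 + 3*7²)*(44 - 1) = (5 + 3*49)*43 = (5 + 147)*43 = 152*43 = 6536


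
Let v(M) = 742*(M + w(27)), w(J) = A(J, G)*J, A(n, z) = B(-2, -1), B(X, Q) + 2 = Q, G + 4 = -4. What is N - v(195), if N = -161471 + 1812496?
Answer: 1566437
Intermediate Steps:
G = -8 (G = -4 - 4 = -8)
B(X, Q) = -2 + Q
A(n, z) = -3 (A(n, z) = -2 - 1 = -3)
w(J) = -3*J
N = 1651025
v(M) = -60102 + 742*M (v(M) = 742*(M - 3*27) = 742*(M - 81) = 742*(-81 + M) = -60102 + 742*M)
N - v(195) = 1651025 - (-60102 + 742*195) = 1651025 - (-60102 + 144690) = 1651025 - 1*84588 = 1651025 - 84588 = 1566437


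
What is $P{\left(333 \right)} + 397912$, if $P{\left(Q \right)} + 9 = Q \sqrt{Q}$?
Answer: $397903 + 999 \sqrt{37} \approx 4.0398 \cdot 10^{5}$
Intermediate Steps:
$P{\left(Q \right)} = -9 + Q^{\frac{3}{2}}$ ($P{\left(Q \right)} = -9 + Q \sqrt{Q} = -9 + Q^{\frac{3}{2}}$)
$P{\left(333 \right)} + 397912 = \left(-9 + 333^{\frac{3}{2}}\right) + 397912 = \left(-9 + 999 \sqrt{37}\right) + 397912 = 397903 + 999 \sqrt{37}$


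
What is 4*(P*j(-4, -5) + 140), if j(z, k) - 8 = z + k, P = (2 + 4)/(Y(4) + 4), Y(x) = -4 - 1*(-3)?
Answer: 552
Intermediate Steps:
Y(x) = -1 (Y(x) = -4 + 3 = -1)
P = 2 (P = (2 + 4)/(-1 + 4) = 6/3 = 6*(⅓) = 2)
j(z, k) = 8 + k + z (j(z, k) = 8 + (z + k) = 8 + (k + z) = 8 + k + z)
4*(P*j(-4, -5) + 140) = 4*(2*(8 - 5 - 4) + 140) = 4*(2*(-1) + 140) = 4*(-2 + 140) = 4*138 = 552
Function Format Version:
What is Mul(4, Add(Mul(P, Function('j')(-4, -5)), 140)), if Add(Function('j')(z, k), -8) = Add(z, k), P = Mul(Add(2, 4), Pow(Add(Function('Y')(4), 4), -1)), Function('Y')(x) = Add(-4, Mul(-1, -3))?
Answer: 552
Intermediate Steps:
Function('Y')(x) = -1 (Function('Y')(x) = Add(-4, 3) = -1)
P = 2 (P = Mul(Add(2, 4), Pow(Add(-1, 4), -1)) = Mul(6, Pow(3, -1)) = Mul(6, Rational(1, 3)) = 2)
Function('j')(z, k) = Add(8, k, z) (Function('j')(z, k) = Add(8, Add(z, k)) = Add(8, Add(k, z)) = Add(8, k, z))
Mul(4, Add(Mul(P, Function('j')(-4, -5)), 140)) = Mul(4, Add(Mul(2, Add(8, -5, -4)), 140)) = Mul(4, Add(Mul(2, -1), 140)) = Mul(4, Add(-2, 140)) = Mul(4, 138) = 552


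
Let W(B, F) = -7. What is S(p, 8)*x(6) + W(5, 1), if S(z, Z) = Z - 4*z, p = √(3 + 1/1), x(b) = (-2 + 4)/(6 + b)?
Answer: -7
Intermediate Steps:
x(b) = 2/(6 + b)
p = 2 (p = √(3 + 1) = √4 = 2)
S(p, 8)*x(6) + W(5, 1) = (8 - 4*2)*(2/(6 + 6)) - 7 = (8 - 8)*(2/12) - 7 = 0*(2*(1/12)) - 7 = 0*(⅙) - 7 = 0 - 7 = -7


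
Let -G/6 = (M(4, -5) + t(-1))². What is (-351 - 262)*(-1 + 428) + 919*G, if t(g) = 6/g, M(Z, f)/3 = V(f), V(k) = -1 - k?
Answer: -460255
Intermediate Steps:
M(Z, f) = -3 - 3*f (M(Z, f) = 3*(-1 - f) = -3 - 3*f)
G = -216 (G = -6*((-3 - 3*(-5)) + 6/(-1))² = -6*((-3 + 15) + 6*(-1))² = -6*(12 - 6)² = -6*6² = -6*36 = -216)
(-351 - 262)*(-1 + 428) + 919*G = (-351 - 262)*(-1 + 428) + 919*(-216) = -613*427 - 198504 = -261751 - 198504 = -460255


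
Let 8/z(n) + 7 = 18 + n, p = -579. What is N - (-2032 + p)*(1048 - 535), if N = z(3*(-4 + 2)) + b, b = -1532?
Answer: 6689563/5 ≈ 1.3379e+6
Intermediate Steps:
z(n) = 8/(11 + n) (z(n) = 8/(-7 + (18 + n)) = 8/(11 + n))
N = -7652/5 (N = 8/(11 + 3*(-4 + 2)) - 1532 = 8/(11 + 3*(-2)) - 1532 = 8/(11 - 6) - 1532 = 8/5 - 1532 = -7652/5 ≈ -1530.4)
N - (-2032 + p)*(1048 - 535) = -7652/5 - (-2032 - 579)*(1048 - 535) = -7652/5 - (-2611)*513 = -7652/5 - 1*(-1339443) = -7652/5 + 1339443 = 6689563/5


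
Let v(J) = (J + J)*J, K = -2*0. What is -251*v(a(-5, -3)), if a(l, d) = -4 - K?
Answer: -8032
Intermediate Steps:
K = 0
a(l, d) = -4 (a(l, d) = -4 - 1*0 = -4 + 0 = -4)
v(J) = 2*J² (v(J) = (2*J)*J = 2*J²)
-251*v(a(-5, -3)) = -502*(-4)² = -502*16 = -251*32 = -8032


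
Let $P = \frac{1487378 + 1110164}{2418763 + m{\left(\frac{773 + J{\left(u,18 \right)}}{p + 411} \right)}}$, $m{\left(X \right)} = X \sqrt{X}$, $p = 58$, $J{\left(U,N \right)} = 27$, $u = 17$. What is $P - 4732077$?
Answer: $- \frac{2855991203707741478230528103}{603538753037217378821} - \frac{19491955168000 \sqrt{938}}{603538753037217378821} \approx -4.7321 \cdot 10^{6}$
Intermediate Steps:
$m{\left(X \right)} = X^{\frac{3}{2}}$
$P = \frac{2597542}{2418763 + \frac{16000 \sqrt{938}}{219961}}$ ($P = \frac{1487378 + 1110164}{2418763 + \left(\frac{773 + 27}{58 + 411}\right)^{\frac{3}{2}}} = \frac{2597542}{2418763 + \left(\frac{800}{469}\right)^{\frac{3}{2}}} = \frac{2597542}{2418763 + \frac{16000 \sqrt{938}}{219961}} \approx 1.0739$)
$P - 4732077 = \left(\frac{648148355024088613114}{603538753037217378821} - \frac{19491955168000 \sqrt{938}}{603538753037217378821}\right) - 4732077 = - \frac{2855991203707741478230528103}{603538753037217378821} - \frac{19491955168000 \sqrt{938}}{603538753037217378821}$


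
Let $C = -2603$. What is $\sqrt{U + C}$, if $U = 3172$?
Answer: $\sqrt{569} \approx 23.854$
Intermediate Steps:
$\sqrt{U + C} = \sqrt{3172 - 2603} = \sqrt{569}$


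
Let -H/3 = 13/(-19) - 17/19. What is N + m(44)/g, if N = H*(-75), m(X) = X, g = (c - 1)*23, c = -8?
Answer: -1398086/3933 ≈ -355.48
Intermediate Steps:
g = -207 (g = (-8 - 1)*23 = -9*23 = -207)
H = 90/19 (H = -3*(13/(-19) - 17/19) = -3*(13*(-1/19) - 17*1/19) = -3*(-13/19 - 17/19) = -3*(-30/19) = 90/19 ≈ 4.7368)
N = -6750/19 (N = (90/19)*(-75) = -6750/19 ≈ -355.26)
N + m(44)/g = -6750/19 + 44/(-207) = -6750/19 + 44*(-1/207) = -6750/19 - 44/207 = -1398086/3933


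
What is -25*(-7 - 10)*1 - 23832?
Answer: -23407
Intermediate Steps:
-25*(-7 - 10)*1 - 23832 = -25*(-17)*1 - 23832 = 425*1 - 23832 = 425 - 23832 = -23407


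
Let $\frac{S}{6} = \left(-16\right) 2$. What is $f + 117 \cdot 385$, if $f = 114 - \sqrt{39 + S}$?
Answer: $45159 - 3 i \sqrt{17} \approx 45159.0 - 12.369 i$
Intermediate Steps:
$S = -192$ ($S = 6 \left(\left(-16\right) 2\right) = 6 \left(-32\right) = -192$)
$f = 114 - 3 i \sqrt{17}$ ($f = 114 - \sqrt{39 - 192} = 114 - \sqrt{-153} = 114 - 3 i \sqrt{17} \approx 114.0 - 12.369 i$)
$f + 117 \cdot 385 = \left(114 - 3 i \sqrt{17}\right) + 117 \cdot 385 = \left(114 - 3 i \sqrt{17}\right) + 45045 = 45159 - 3 i \sqrt{17}$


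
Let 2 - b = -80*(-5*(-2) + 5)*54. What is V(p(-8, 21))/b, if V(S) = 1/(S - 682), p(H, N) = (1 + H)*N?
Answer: -1/53720858 ≈ -1.8615e-8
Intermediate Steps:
p(H, N) = N*(1 + H)
V(S) = 1/(-682 + S)
b = 64802 (b = 2 - (-80*(-5*(-2) + 5))*54 = 2 - (-80*(10 + 5))*54 = 2 - (-80*15)*54 = 2 - (-1200)*54 = 2 - 1*(-64800) = 2 + 64800 = 64802)
V(p(-8, 21))/b = 1/(-682 + 21*(1 - 8)*64802) = (1/64802)/(-682 + 21*(-7)) = (1/64802)/(-682 - 147) = (1/64802)/(-829) = -1/829*1/64802 = -1/53720858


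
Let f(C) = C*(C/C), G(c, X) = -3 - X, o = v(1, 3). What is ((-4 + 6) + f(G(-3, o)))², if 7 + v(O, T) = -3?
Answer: 81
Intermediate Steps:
v(O, T) = -10 (v(O, T) = -7 - 3 = -10)
o = -10
f(C) = C (f(C) = C*1 = C)
((-4 + 6) + f(G(-3, o)))² = ((-4 + 6) + (-3 - 1*(-10)))² = (2 + (-3 + 10))² = (2 + 7)² = 9² = 81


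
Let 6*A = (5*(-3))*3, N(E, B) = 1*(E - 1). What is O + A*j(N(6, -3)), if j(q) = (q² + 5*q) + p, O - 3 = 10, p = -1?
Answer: -709/2 ≈ -354.50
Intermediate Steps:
N(E, B) = -1 + E (N(E, B) = 1*(-1 + E) = -1 + E)
O = 13 (O = 3 + 10 = 13)
A = -15/2 (A = ((5*(-3))*3)/6 = (-15*3)/6 = (⅙)*(-45) = -15/2 ≈ -7.5000)
j(q) = -1 + q² + 5*q (j(q) = (q² + 5*q) - 1 = -1 + q² + 5*q)
O + A*j(N(6, -3)) = 13 - 15*(-1 + (-1 + 6)² + 5*(-1 + 6))/2 = 13 - 15*(-1 + 5² + 5*5)/2 = 13 - 15*(-1 + 25 + 25)/2 = 13 - 15/2*49 = 13 - 735/2 = -709/2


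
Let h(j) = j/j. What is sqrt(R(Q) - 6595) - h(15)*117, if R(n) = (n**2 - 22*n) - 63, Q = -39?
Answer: -117 + I*sqrt(4279) ≈ -117.0 + 65.414*I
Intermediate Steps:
h(j) = 1
R(n) = -63 + n**2 - 22*n
sqrt(R(Q) - 6595) - h(15)*117 = sqrt((-63 + (-39)**2 - 22*(-39)) - 6595) - 117 = sqrt((-63 + 1521 + 858) - 6595) - 1*117 = sqrt(2316 - 6595) - 117 = sqrt(-4279) - 117 = I*sqrt(4279) - 117 = -117 + I*sqrt(4279)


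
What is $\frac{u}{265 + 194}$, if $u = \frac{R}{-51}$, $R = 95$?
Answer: $- \frac{95}{23409} \approx -0.0040583$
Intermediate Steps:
$u = - \frac{95}{51}$ ($u = \frac{95}{-51} = 95 \left(- \frac{1}{51}\right) = - \frac{95}{51} \approx -1.8627$)
$\frac{u}{265 + 194} = \frac{1}{265 + 194} \left(- \frac{95}{51}\right) = \frac{1}{459} \left(- \frac{95}{51}\right) = - \frac{95}{23409}$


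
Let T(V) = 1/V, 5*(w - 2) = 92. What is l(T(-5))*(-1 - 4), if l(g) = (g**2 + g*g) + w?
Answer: -512/5 ≈ -102.40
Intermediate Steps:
w = 102/5 (w = 2 + (1/5)*92 = 2 + 92/5 = 102/5 ≈ 20.400)
T(V) = 1/V
l(g) = 102/5 + 2*g**2 (l(g) = (g**2 + g*g) + 102/5 = (g**2 + g**2) + 102/5 = 2*g**2 + 102/5 = 102/5 + 2*g**2)
l(T(-5))*(-1 - 4) = (102/5 + 2*(1/(-5))**2)*(-1 - 4) = (102/5 + 2*(-1/5)**2)*(-5) = (102/5 + 2*(1/25))*(-5) = (102/5 + 2/25)*(-5) = (512/25)*(-5) = -512/5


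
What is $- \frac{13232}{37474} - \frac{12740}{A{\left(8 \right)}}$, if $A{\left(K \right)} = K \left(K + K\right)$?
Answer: $- \frac{59889057}{599584} \approx -99.884$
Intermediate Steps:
$A{\left(K \right)} = 2 K^{2}$ ($A{\left(K \right)} = K 2 K = 2 K^{2}$)
$- \frac{13232}{37474} - \frac{12740}{A{\left(8 \right)}} = - \frac{13232}{37474} - \frac{12740}{2 \cdot 8^{2}} = \left(-13232\right) \frac{1}{37474} - \frac{12740}{2 \cdot 64} = - \frac{6616}{18737} - \frac{12740}{128} = - \frac{6616}{18737} - \frac{3185}{32} = - \frac{59889057}{599584}$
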